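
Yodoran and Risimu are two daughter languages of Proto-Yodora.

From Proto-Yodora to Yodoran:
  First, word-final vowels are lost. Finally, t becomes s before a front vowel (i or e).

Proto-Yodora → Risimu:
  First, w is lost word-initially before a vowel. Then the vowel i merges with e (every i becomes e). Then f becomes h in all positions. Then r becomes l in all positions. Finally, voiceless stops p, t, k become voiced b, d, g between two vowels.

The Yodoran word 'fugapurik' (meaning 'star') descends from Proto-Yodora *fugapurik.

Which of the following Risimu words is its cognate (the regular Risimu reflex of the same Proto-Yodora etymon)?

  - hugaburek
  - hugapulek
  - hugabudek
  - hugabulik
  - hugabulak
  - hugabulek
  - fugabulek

Risimu: *fugapurik > fugapurek > hugapurek > hugapulek > hugabulek  (by vowel merger, unconditioned shift, unconditioned shift, intervocalic voicing)
The other candidates each miss or misapply at least one Risimu change.

hugabulek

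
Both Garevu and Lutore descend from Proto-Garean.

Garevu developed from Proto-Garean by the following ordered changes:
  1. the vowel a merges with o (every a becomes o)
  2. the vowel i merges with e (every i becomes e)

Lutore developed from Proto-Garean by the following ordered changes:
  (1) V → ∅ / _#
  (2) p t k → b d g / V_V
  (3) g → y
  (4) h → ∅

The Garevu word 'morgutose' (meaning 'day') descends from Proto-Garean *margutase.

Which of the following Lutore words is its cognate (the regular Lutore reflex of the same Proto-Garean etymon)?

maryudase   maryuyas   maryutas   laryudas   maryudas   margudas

Lutore: *margutase > margutas > margudas > maryudas  (by apocope, intervocalic voicing, unconditioned shift)

maryudas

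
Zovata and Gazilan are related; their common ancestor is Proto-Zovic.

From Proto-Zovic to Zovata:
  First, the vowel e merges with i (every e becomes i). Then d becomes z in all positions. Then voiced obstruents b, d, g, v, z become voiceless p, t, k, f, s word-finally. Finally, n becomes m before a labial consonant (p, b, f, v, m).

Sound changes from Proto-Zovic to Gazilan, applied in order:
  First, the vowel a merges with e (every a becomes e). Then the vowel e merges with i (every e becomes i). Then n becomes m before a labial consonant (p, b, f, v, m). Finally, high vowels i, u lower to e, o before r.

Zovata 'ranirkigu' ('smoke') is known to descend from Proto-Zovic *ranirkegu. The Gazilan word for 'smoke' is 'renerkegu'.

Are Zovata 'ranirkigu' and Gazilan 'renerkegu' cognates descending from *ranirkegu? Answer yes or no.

no

Derive the expected Gazilan reflex of *ranirkegu:
Gazilan: *ranirkegu > renirkegu > rinirkigu > rinerkigu  (by vowel merger, vowel merger, pre-rhotic lowering)
The regular Gazilan reflex would be 'rinerkigu', but the attested form is 'renerkegu'. The correspondence is irregular, so they are not cognates (the Gazilan form has a different source).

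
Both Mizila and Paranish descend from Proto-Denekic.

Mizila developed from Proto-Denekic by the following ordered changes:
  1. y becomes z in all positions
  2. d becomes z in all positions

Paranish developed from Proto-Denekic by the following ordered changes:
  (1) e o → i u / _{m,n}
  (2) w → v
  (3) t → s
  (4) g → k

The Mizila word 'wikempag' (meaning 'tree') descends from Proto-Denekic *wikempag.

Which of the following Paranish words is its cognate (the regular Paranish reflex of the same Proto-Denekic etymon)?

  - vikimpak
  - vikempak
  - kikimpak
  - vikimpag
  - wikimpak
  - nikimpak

Paranish: *wikempag
  wikempag → wikimpag   [pre-nasal raising]
  wikimpag → vikimpag   [unconditioned shift]
  vikimpag (rule 3 does not apply)
  vikimpag → vikimpak   [unconditioned shift]
  giving Paranish vikimpak.
The other candidates each miss or misapply at least one Paranish change.

vikimpak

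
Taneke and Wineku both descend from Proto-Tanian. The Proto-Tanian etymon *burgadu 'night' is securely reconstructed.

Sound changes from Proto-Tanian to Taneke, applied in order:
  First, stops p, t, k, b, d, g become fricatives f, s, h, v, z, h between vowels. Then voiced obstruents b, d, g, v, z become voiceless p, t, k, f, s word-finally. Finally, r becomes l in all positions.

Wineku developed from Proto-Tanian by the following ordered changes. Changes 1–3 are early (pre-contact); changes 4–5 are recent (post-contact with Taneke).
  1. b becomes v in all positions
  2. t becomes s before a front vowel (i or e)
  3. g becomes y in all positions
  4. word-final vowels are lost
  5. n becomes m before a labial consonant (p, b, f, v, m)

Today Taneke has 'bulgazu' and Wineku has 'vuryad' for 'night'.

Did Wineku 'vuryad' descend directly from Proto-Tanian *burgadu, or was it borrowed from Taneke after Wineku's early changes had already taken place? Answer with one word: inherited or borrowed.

inherited

If inherited, *burgadu would pass through all of Wineku's changes:
Wineku: *burgadu > vurgadu > vuryadu > vuryad  (by unconditioned shift, unconditioned shift, apocope)
If borrowed from Taneke 'bulgazu' after the early changes, it would undergo only the recent ones:
  rule 4 (apocope): bulgazu → bulgaz
  rule 5 (nasal place assimilation): no change (bulgaz)
  ⇒ as a loan: bulgaz
Wineku 'vuryad' matches the inherited outcome exactly, so it is an inherited cognate, not a loan.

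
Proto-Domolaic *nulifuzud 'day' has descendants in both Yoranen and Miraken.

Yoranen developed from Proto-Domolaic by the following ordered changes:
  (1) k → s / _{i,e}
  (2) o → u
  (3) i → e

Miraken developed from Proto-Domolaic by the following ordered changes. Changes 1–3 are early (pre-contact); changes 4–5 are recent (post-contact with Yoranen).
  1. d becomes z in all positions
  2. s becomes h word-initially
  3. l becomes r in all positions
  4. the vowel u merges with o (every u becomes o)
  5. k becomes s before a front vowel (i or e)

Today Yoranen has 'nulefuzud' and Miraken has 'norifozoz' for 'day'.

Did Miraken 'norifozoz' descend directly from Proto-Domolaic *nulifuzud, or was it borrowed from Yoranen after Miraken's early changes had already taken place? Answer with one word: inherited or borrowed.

inherited

If inherited, *nulifuzud would pass through all of Miraken's changes:
Miraken: *nulifuzud > nulifuzuz > nurifuzuz > norifozoz  (by unconditioned shift, unconditioned shift, vowel merger)
If borrowed from Yoranen 'nulefuzud' after the early changes, it would undergo only the recent ones:
  rule 4 (vowel merger): nulefuzud → nolefozod
  rule 5 (palatalisation): no change (nolefozod)
  ⇒ as a loan: nolefozod
Miraken 'norifozoz' matches the inherited outcome exactly, so it is an inherited cognate, not a loan.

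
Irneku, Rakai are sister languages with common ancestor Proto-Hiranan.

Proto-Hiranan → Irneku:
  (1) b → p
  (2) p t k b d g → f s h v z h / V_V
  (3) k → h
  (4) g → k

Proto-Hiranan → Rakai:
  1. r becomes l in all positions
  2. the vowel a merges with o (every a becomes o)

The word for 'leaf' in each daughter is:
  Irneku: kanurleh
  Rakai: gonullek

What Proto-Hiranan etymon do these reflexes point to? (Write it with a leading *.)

*ganurlek

Position 5: Irneku has r, Rakai has l. Irneku preserves r here (none of its changes turn any other segment into r), so the proto-segment is *r.
Position 1: Irneku has k, Rakai has g. Rakai preserves g here (none of its changes turn any other segment into g), so the proto-segment is *g.
This points to *ganurlek. Verify forward in each daughter:
Irneku: *ganurlek > ganurleh > kanurleh  (by unconditioned shift, unconditioned shift)
Rakai: *ganurlek > ganullek > gonullek  (by unconditioned shift, vowel merger)
No other proto-form is consistent with every reflex, so the reconstruction is *ganurlek.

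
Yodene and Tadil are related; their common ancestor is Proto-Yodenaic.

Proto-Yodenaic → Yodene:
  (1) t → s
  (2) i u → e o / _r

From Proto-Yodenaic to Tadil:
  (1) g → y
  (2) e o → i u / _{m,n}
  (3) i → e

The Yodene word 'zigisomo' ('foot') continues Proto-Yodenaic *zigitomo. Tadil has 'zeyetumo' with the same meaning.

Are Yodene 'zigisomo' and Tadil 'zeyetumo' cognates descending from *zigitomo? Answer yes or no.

yes

Derive the expected Tadil reflex of *zigitomo:
Tadil: start from *zigitomo.
  rule 1 (unconditioned shift): zigitomo → ziyitomo
  rule 2 (pre-nasal raising): ziyitomo → ziyitumo
  rule 3 (vowel merger): ziyitumo → zeyetumo
  ⇒ Tadil zeyetumo
Tadil 'zeyetumo' matches the regular reflex exactly, so the pair is cognate.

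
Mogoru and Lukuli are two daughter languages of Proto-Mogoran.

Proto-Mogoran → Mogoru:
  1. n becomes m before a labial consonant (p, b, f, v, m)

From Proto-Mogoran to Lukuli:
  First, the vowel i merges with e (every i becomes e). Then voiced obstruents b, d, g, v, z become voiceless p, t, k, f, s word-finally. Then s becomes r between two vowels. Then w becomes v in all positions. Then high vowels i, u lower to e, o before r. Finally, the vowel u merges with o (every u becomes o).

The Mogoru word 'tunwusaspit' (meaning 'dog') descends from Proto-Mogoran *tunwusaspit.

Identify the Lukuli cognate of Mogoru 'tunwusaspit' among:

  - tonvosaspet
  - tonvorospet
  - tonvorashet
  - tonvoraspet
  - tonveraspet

tonvoraspet

Lukuli: *tunwusaspit > tunwusaspet > tunwuraspet > tunvuraspet > tunvoraspet > tonvoraspet  (by vowel merger, rhotacism, unconditioned shift, pre-rhotic lowering, vowel merger)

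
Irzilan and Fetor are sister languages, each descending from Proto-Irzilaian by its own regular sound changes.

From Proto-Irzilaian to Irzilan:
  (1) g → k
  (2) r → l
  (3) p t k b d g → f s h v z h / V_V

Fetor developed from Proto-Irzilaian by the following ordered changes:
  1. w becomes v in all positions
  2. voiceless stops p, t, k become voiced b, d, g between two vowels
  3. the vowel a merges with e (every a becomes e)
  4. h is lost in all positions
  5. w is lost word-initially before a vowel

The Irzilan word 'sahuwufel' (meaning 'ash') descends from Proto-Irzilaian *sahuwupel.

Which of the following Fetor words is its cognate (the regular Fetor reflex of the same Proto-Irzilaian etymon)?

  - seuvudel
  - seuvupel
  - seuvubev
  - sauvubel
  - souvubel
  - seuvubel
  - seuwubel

Fetor: *sahuwupel
  sahuwupel → sahuvupel   [unconditioned shift]
  sahuvupel → sahuvubel   [intervocalic voicing]
  sahuvubel → sehuvubel   [vowel merger]
  sehuvubel → seuvubel   [h-loss]
  seuvubel (rule 5 does not apply)
  giving Fetor seuvubel.
Among the options, 'seuvubel' alone shows every Fetor change applied in order.

seuvubel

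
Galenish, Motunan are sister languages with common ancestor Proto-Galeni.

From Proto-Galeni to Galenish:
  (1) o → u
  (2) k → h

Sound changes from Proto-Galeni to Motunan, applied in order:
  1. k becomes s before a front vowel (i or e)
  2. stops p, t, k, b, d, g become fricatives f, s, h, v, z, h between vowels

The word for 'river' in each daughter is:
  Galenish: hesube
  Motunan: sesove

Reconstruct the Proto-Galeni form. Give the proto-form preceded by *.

Position 1: Galenish has h, Motunan has s. Taking the neighbouring segments as reconstructed: Galenish h could go back to *k or *h; Motunan s could go back to *k or *s — the one source consistent with every daughter is *k.
Position 4: Galenish has u, Motunan has o. Motunan preserves o here (none of its changes turn any other segment into o), so the proto-segment is *o.
Position 5: Galenish has b, Motunan has v. Galenish preserves b here (none of its changes turn any other segment into b), so the proto-segment is *b.
Verify the candidate proto-form against each daughter:
Galenish: start from *kesobe.
  rule 1 (vowel merger): kesobe → kesube
  rule 2 (unconditioned shift): kesube → hesube
  ⇒ Galenish hesube
Motunan: *kesobe > sesobe > sesove  (by palatalisation, intervocalic lenition)
*kesobe is the unique common source.

*kesobe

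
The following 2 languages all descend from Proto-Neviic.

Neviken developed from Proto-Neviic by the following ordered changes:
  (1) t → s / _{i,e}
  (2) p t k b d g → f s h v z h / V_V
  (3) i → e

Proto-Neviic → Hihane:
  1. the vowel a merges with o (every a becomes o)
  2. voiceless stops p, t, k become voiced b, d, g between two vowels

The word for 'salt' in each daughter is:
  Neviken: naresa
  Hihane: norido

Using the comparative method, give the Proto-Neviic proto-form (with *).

Position 6: Neviken has a, Hihane has o. Neviken preserves a here (none of its changes turn any other segment into a), so the proto-segment is *a.
Position 4: Neviken has e, Hihane has i. Hihane preserves i here (none of its changes turn any other segment into i), so the proto-segment is *i.
Verify the candidate proto-form against each daughter:
Neviken: start from *narita.
  rule 1: no change — narita
  rule 2 (intervocalic lenition): narita → narisa
  rule 3 (vowel merger): narisa → naresa
  ⇒ Neviken naresa
Hihane: *narita
  narita → norito   [vowel merger]
  norito → norido   [intervocalic voicing]
  giving Hihane norido.
*narita is the unique common source.

*narita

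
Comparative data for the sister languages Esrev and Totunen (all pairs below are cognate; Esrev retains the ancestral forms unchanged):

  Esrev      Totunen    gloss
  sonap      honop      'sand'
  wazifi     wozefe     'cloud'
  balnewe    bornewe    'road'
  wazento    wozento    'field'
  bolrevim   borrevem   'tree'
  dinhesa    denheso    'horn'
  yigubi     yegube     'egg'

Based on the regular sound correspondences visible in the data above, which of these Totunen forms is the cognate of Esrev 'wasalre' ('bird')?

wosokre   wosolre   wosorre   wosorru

wazifi ~ wozefe, balnewe ~ bornewe — Esrev a corresponds to Totunen o after a consonant, before a consonant other than r, m, n, p, b, f, v.
bolrevim ~ borrevem — Esrev l corresponds to Totunen r after a vowel, before r.
Applying these to Esrev 'wasalre':
  wasalre → wosalre   (a→o after a consonant, before a consonant other than r, m, n, p, b, f, v)
  wosalre → wosolre   (a→o after a consonant, before a consonant other than r, m, n, p, b, f, v)
  wosolre → wosorre   (l→r after a vowel, before r)
So the Totunen cognate is 'wosorre'.

wosorre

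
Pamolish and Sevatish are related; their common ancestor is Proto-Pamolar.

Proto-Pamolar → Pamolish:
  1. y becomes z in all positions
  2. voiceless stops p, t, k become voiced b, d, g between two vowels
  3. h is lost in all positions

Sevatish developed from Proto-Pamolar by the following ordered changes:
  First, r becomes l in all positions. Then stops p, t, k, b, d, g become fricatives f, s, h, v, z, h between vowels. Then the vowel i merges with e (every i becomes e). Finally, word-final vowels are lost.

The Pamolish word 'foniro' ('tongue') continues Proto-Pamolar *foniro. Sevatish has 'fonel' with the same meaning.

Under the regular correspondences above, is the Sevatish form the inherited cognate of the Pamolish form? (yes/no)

Derive the expected Sevatish reflex of *foniro:
Sevatish: start from *foniro.
  rule 1 (unconditioned shift): foniro → fonilo
  rule 2: no change — fonilo
  rule 3 (vowel merger): fonilo → fonelo
  rule 4 (apocope): fonelo → fonel
  ⇒ Sevatish fonel
Sevatish 'fonel' matches the regular reflex exactly, so the pair is cognate.

yes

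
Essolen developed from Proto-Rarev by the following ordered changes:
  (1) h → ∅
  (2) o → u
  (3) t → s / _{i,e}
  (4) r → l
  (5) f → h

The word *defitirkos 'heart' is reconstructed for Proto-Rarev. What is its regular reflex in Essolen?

Essolen: *defitirkos > defitirkus > defisirkus > defisilkus > dehisilkus  (by vowel merger, palatalisation, unconditioned shift, unconditioned shift)

dehisilkus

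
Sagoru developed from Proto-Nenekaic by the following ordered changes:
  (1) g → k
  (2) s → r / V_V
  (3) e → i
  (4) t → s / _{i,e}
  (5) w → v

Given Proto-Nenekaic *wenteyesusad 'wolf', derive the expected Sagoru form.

Sagoru: *wenteyesusad
  wenteyesusad (rule 1 does not apply)
  wenteyesusad → wenteyerurad   [rhotacism]
  wenteyerurad → wintiyirurad   [vowel merger]
  wintiyirurad → winsiyirurad   [palatalisation]
  winsiyirurad → vinsiyirurad   [unconditioned shift]
  giving Sagoru vinsiyirurad.

vinsiyirurad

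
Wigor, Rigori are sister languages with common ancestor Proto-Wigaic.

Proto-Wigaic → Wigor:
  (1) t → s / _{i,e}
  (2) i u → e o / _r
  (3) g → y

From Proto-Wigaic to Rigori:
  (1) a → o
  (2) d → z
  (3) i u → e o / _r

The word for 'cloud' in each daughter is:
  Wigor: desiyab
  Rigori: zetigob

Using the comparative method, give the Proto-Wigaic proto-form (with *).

Position 3: Wigor has s, Rigori has t. Rigori preserves t here (none of its changes turn any other segment into t), so the proto-segment is *t.
Position 5: Wigor has y, Rigori has g. Rigori preserves g here (none of its changes turn any other segment into g), so the proto-segment is *g.
Verify the candidate proto-form against each daughter:
Wigor: start from *detigab.
  rule 1 (palatalisation): detigab → desigab
  rule 2: no change — desigab
  rule 3 (unconditioned shift): desigab → desiyab
  ⇒ Wigor desiyab
Rigori: *detigab > detigob > zetigob  (by vowel merger, unconditioned shift)
Only *detigab yields all of Wigor desiyab, Rigori zetigob.

*detigab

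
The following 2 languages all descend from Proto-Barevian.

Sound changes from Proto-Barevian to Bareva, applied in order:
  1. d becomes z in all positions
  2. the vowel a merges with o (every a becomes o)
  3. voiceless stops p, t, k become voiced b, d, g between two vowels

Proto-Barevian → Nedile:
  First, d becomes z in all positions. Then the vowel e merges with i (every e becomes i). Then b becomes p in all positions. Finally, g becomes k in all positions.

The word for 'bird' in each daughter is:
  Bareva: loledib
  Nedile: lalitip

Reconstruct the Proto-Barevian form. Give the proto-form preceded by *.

*laletib

Position 5: Bareva has d, Nedile has t. Nedile preserves t here (none of its changes turn any other segment into t), so the proto-segment is *t.
Position 7: Bareva has b, Nedile has p. Taking the neighbouring segments as reconstructed: Bareva b can only go back to *b; Nedile p could go back to *p or *b — the one source consistent with every daughter is *b.
Position 2: Bareva has o, Nedile has a. Nedile preserves a here (none of its changes turn any other segment into a), so the proto-segment is *a.
This points to *laletib. Verify forward in each daughter:
Bareva: start from *laletib.
  rule 1: no change — laletib
  rule 2 (vowel merger): laletib → loletib
  rule 3 (intervocalic voicing): loletib → loledib
  ⇒ Bareva loledib
Nedile: *laletib > lalitib > lalitip  (by vowel merger, unconditioned shift)
*laletib is the unique common source.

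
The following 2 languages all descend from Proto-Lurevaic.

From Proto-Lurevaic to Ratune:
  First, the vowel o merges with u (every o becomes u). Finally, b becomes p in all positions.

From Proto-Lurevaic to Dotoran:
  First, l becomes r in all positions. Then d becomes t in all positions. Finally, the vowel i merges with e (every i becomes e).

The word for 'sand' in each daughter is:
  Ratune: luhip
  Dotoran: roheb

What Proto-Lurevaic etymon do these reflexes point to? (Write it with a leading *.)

Position 1: Ratune has l, Dotoran has r. Ratune preserves l here (none of its changes turn any other segment into l), so the proto-segment is *l.
Position 2: Ratune has u, Dotoran has o. Dotoran preserves o here (none of its changes turn any other segment into o), so the proto-segment is *o.
Position 4: Ratune has i, Dotoran has e. Ratune preserves i here (none of its changes turn any other segment into i), so the proto-segment is *i.
Continuing position by position gives *lohib; check it forward:
Ratune: *lohib
  lohib → luhib   [vowel merger]
  luhib → luhip   [unconditioned shift]
  giving Ratune luhip.
Dotoran: *lohib
  lohib → rohib   [unconditioned shift]
  rohib (rule 2 does not apply)
  rohib → roheb   [vowel merger]
  giving Dotoran roheb.
No other proto-form is consistent with every reflex, so the reconstruction is *lohib.

*lohib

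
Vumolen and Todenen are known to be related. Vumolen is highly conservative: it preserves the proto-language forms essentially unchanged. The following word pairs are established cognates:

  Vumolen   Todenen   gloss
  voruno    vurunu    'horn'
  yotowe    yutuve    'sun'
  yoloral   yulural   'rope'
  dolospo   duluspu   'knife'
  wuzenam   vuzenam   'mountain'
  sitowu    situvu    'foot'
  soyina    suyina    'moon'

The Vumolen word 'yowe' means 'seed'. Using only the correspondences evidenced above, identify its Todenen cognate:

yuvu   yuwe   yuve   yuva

yotowe ~ yutuve, yoloral ~ yulural — Vumolen o corresponds to Todenen u after a consonant, before a consonant other than r, m, n, p, b, f, v.
yotowe ~ yutuve — Vumolen w corresponds to Todenen v between vowels (before a front vowel).
Applying these to Vumolen 'yowe':
  yowe → yuwe   (o→u after a consonant, before a consonant other than r, m, n, p, b, f, v)
  yuwe → yuve   (w→v between vowels (before a front vowel))
So the Todenen cognate is 'yuve'.

yuve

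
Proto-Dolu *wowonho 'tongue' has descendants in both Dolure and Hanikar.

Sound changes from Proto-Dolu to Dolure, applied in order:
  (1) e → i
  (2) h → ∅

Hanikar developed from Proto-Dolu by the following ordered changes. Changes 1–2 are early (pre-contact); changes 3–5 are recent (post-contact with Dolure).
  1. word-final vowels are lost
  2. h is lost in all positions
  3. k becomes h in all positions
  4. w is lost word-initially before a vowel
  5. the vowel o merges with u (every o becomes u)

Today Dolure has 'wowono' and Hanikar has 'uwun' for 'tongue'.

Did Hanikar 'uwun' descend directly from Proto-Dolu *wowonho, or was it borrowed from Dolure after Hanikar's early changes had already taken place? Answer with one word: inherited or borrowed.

If inherited, *wowonho would pass through all of Hanikar's changes:
Hanikar: *wowonho > wowonh > wowon > owon > uwun  (by apocope, h-loss, glide loss, vowel merger)
If borrowed from Dolure 'wowono' after the early changes, it would undergo only the recent ones:
  rule 3 (unconditioned shift): no change (wowono)
  rule 4 (glide loss): wowono → owono
  rule 5 (vowel merger): owono → uwunu
  ⇒ as a loan: uwunu
Hanikar 'uwun' matches the inherited outcome exactly, so it is an inherited cognate, not a loan.

inherited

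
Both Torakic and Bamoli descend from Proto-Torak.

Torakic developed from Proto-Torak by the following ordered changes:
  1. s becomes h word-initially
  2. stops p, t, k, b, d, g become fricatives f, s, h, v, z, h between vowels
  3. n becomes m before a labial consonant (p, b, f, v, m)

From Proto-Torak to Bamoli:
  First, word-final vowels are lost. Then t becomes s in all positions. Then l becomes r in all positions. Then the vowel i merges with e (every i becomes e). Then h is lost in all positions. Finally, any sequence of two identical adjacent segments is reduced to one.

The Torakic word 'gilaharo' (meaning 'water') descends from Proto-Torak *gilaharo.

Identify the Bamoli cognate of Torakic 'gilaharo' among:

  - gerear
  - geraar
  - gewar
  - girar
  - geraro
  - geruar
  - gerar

gerar

Bamoli: start from *gilaharo.
  rule 1 (apocope): gilaharo → gilahar
  rule 2: no change — gilahar
  rule 3 (unconditioned shift): gilahar → girahar
  rule 4 (vowel merger): girahar → gerahar
  rule 5 (h-loss): gerahar → geraar
  rule 6 (degemination): geraar → gerar
  ⇒ Bamoli gerar
The other candidates each miss or misapply at least one Bamoli change.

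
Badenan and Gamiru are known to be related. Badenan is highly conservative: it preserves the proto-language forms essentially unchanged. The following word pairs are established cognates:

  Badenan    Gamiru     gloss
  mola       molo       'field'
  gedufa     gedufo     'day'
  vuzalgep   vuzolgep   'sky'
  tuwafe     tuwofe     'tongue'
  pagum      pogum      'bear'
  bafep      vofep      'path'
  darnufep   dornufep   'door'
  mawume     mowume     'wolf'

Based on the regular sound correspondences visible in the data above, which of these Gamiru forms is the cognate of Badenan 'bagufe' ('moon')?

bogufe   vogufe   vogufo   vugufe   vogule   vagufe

vogufe

bafep ~ vofep — Badenan b corresponds to Gamiru v word-initially before a back vowel.
vuzalgep ~ vuzolgep, pagum ~ pogum — Badenan a corresponds to Gamiru o after a consonant, before a consonant other than r, m, n, p, b, f, v.
Applying these to Badenan 'bagufe':
  bagufe → vagufe   (b→v word-initially before a back vowel)
  vagufe → vogufe   (a→o after a consonant, before a consonant other than r, m, n, p, b, f, v)
So the Gamiru cognate is 'vogufe'.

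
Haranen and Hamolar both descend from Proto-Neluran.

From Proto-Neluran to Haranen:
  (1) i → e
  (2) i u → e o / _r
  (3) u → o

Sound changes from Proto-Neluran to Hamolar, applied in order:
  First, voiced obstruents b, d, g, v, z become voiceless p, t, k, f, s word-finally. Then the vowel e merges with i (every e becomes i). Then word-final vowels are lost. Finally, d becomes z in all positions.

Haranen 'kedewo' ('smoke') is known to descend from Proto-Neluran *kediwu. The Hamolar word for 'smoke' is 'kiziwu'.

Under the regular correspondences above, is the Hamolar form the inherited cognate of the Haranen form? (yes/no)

no

Derive the expected Hamolar reflex of *kediwu:
Hamolar: *kediwu > kidiwu > kidiw > kiziw  (by vowel merger, apocope, unconditioned shift)
The regular Hamolar reflex would be 'kiziw', but the attested form is 'kiziwu'. The correspondence is irregular, so they are not cognates (the Hamolar form has a different source).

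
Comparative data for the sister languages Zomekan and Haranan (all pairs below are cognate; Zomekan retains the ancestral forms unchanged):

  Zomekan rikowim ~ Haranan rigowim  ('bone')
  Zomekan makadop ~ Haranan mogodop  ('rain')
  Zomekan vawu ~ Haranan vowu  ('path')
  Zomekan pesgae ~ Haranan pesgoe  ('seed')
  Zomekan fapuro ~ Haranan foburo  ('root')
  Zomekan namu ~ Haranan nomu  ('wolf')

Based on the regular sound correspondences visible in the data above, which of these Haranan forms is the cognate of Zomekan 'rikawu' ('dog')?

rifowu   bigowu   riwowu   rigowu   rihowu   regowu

makadop ~ mogodop — Zomekan k corresponds to Haranan g between vowels (before a back vowel).
makadop ~ mogodop, vawu ~ vowu — Zomekan a corresponds to Haranan o after a consonant, before a consonant other than r, m, n, p, b, f, v.
Applying these to Zomekan 'rikawu':
  rikawu → rigawu   (k→g between vowels (before a back vowel))
  rigawu → rigowu   (a→o after a consonant, before a consonant other than r, m, n, p, b, f, v)
So the Haranan cognate is 'rigowu'.

rigowu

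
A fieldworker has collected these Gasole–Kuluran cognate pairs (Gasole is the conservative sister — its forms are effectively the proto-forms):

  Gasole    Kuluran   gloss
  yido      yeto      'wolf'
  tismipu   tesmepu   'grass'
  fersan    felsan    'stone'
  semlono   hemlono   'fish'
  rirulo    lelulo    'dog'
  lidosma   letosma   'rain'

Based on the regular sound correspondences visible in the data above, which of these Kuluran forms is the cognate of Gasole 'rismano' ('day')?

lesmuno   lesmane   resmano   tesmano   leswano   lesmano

rirulo ~ lelulo — Gasole r corresponds to Kuluran l word-initially before a front vowel.
yido ~ yeto, tismipu ~ tesmepu — Gasole i corresponds to Kuluran e after a consonant, before a consonant other than r, m, n, p, b, f, v.
Applying these to Gasole 'rismano':
  rismano → lismano   (r→l word-initially before a front vowel)
  lismano → lesmano   (i→e after a consonant, before a consonant other than r, m, n, p, b, f, v)
So the Kuluran cognate is 'lesmano'.

lesmano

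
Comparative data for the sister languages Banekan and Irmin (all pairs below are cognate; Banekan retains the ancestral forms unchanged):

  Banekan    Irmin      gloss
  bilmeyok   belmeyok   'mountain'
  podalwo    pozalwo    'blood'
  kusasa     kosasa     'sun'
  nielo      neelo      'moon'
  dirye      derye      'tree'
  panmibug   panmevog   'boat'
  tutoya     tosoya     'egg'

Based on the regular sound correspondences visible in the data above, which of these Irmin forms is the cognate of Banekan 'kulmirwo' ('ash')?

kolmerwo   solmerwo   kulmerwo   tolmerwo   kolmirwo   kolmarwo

kolmerwo

kusasa ~ kosasa, panmibug ~ panmevog — Banekan u corresponds to Irmin o after a consonant, before a consonant other than r, m, n, p, b, f, v.
dirye ~ derye — Banekan i corresponds to Irmin e after a consonant, before r.
Applying these to Banekan 'kulmirwo':
  kulmirwo → kolmirwo   (u→o after a consonant, before a consonant other than r, m, n, p, b, f, v)
  kolmirwo → kolmerwo   (i→e after a consonant, before r)
So the Irmin cognate is 'kolmerwo'.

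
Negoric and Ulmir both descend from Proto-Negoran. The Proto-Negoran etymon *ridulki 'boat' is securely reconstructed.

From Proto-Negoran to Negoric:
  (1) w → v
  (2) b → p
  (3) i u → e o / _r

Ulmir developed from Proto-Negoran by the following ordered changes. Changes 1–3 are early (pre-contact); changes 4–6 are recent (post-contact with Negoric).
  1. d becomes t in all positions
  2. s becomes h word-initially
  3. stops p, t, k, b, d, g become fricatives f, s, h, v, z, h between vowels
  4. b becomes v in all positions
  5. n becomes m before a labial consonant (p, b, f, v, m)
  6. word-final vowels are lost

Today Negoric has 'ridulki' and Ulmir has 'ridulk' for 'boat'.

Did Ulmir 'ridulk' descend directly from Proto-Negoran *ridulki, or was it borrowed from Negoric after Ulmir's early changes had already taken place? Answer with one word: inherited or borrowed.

borrowed

If inherited, *ridulki would pass through all of Ulmir's changes:
Ulmir: *ridulki
  ridulki → ritulki   [unconditioned shift]
  ritulki (rule 2 does not apply)
  ritulki → risulki   [intervocalic lenition]
  risulki (rule 4 does not apply)
  risulki (rule 5 does not apply)
  risulki → risulk   [apocope]
  giving Ulmir risulk.
If borrowed from Negoric 'ridulki' after the early changes, it would undergo only the recent ones:
  rule 4 (unconditioned shift): no change (ridulki)
  rule 5 (nasal place assimilation): no change (ridulki)
  rule 6 (apocope): ridulki → ridulk
  ⇒ as a loan: ridulk
Ulmir 'ridulk' matches the loan outcome 'ridulk', not the inherited 'risulk' — it skipped the early Ulmir changes, so it was borrowed from Negoric.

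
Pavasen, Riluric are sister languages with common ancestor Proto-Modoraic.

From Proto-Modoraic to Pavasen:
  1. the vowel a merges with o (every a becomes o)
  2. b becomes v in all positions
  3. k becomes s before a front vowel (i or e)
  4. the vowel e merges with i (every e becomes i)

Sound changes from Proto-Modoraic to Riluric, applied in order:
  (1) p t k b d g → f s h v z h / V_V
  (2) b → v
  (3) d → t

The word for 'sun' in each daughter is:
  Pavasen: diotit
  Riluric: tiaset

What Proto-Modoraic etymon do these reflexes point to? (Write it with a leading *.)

Position 5: Pavasen has i, Riluric has e. Riluric preserves e here (none of its changes turn any other segment into e), so the proto-segment is *e.
Position 4: Pavasen has t, Riluric has s. Pavasen preserves t here (none of its changes turn any other segment into t), so the proto-segment is *t.
Position 3: Pavasen has o, Riluric has a. Riluric preserves a here (none of its changes turn any other segment into a), so the proto-segment is *a.
This points to *diatet. Verify forward in each daughter:
Pavasen: *diatet > diotet > diotit  (by vowel merger, vowel merger)
Riluric: *diatet > diaset > tiaset  (by intervocalic lenition, unconditioned shift)
No other proto-form is consistent with every reflex, so the reconstruction is *diatet.

*diatet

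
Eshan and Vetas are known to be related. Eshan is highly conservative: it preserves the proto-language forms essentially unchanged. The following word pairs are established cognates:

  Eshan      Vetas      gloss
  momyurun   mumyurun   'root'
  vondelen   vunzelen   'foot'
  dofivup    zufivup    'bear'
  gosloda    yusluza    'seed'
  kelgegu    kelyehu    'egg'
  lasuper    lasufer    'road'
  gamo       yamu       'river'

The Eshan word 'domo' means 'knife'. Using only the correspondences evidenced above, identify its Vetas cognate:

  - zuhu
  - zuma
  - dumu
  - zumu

zumu

dofivup ~ zufivup — Eshan d corresponds to Vetas z word-initially before a back vowel.
momyurun ~ mumyurun — Eshan o corresponds to Vetas u after a consonant, before a nasal.
gamo ~ yamu — Eshan o corresponds to Vetas u word-finally.
Applying these to Eshan 'domo':
  domo → zomo   (d→z word-initially before a back vowel)
  zomo → zumo   (o→u after a consonant, before a nasal)
  zumo → zumu   (o→u word-finally)
So the Vetas cognate is 'zumu'.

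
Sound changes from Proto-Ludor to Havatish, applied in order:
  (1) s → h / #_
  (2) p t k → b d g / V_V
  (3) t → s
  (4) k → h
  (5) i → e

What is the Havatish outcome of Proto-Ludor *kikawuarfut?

hegawuarfus

Havatish: start from *kikawuarfut.
  rule 1: no change — kikawuarfut
  rule 2 (intervocalic voicing): kikawuarfut → kigawuarfut
  rule 3 (unconditioned shift): kigawuarfut → kigawuarfus
  rule 4 (unconditioned shift): kigawuarfus → higawuarfus
  rule 5 (vowel merger): higawuarfus → hegawuarfus
  ⇒ Havatish hegawuarfus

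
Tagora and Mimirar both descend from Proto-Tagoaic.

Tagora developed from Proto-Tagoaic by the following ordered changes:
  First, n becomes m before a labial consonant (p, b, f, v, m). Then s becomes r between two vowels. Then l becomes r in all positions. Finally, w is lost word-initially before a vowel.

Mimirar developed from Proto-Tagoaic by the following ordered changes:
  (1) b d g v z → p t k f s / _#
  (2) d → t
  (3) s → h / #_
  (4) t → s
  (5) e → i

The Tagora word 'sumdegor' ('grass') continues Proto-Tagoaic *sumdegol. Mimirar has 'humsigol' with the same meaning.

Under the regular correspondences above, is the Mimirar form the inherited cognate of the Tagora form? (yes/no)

Derive the expected Mimirar reflex of *sumdegol:
Mimirar: start from *sumdegol.
  rule 1: no change — sumdegol
  rule 2 (unconditioned shift): sumdegol → sumtegol
  rule 3 (debuccalisation): sumtegol → humtegol
  rule 4 (unconditioned shift): humtegol → humsegol
  rule 5 (vowel merger): humsegol → humsigol
  ⇒ Mimirar humsigol
Mimirar 'humsigol' matches the regular reflex exactly, so the pair is cognate.

yes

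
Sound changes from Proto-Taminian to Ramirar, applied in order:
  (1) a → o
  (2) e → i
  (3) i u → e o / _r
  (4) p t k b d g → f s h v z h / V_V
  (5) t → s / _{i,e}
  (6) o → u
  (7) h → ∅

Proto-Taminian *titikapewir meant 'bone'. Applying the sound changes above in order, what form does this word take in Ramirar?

sisiufiwer

Ramirar: *titikapewir
  titikapewir → titikopewir   [vowel merger]
  titikopewir → titikopiwir   [vowel merger]
  titikopiwir → titikopiwer   [pre-rhotic lowering]
  titikopiwer → tisihofiwer   [intervocalic lenition]
  tisihofiwer → sisihofiwer   [palatalisation]
  sisihofiwer → sisihufiwer   [vowel merger]
  sisihufiwer → sisiufiwer   [h-loss]
  giving Ramirar sisiufiwer.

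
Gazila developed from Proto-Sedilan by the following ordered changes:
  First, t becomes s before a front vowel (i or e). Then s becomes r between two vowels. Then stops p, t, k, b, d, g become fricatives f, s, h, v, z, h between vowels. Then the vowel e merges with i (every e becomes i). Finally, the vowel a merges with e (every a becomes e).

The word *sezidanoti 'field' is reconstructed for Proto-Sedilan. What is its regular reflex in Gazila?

Gazila: start from *sezidanoti.
  rule 1 (palatalisation): sezidanoti → sezidanosi
  rule 2 (rhotacism): sezidanosi → sezidanori
  rule 3 (intervocalic lenition): sezidanori → sezizanori
  rule 4 (vowel merger): sezizanori → sizizanori
  rule 5 (vowel merger): sizizanori → sizizenori
  ⇒ Gazila sizizenori

sizizenori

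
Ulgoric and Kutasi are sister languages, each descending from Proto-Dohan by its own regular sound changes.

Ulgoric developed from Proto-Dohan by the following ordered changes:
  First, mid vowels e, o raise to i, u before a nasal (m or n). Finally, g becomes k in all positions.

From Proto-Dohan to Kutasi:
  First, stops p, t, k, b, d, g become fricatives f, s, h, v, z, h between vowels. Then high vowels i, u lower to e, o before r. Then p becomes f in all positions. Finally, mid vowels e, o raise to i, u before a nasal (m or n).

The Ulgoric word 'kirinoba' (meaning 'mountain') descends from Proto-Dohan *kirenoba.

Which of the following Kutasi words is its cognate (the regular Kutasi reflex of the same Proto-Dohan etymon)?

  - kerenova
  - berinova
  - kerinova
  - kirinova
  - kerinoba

kerinova

Kutasi: *kirenoba
  kirenoba → kirenova   [intervocalic lenition]
  kirenova → kerenova   [pre-rhotic lowering]
  kerenova (rule 3 does not apply)
  kerenova → kerinova   [pre-nasal raising]
  giving Kutasi kerinova.
Only 'kerinova' matches the regular Kutasi development of *kirenoba.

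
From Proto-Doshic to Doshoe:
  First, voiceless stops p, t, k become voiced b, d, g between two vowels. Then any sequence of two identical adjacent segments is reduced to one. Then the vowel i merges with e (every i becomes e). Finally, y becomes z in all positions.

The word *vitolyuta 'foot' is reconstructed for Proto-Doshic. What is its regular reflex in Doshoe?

Doshoe: start from *vitolyuta.
  rule 1 (intervocalic voicing): vitolyuta → vidolyuda
  rule 2: no change — vidolyuda
  rule 3 (vowel merger): vidolyuda → vedolyuda
  rule 4 (unconditioned shift): vedolyuda → vedolzuda
  ⇒ Doshoe vedolzuda

vedolzuda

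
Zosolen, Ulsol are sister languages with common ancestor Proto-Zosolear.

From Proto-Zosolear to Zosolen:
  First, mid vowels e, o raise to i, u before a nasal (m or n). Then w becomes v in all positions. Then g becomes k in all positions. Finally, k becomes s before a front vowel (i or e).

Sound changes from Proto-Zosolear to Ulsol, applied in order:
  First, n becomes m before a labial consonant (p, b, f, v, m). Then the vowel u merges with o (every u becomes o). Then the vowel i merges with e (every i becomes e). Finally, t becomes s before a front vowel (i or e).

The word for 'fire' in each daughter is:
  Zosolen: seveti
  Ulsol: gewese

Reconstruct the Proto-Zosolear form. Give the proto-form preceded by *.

Position 3: Zosolen has v, Ulsol has w. Ulsol preserves w here (none of its changes turn any other segment into w), so the proto-segment is *w.
Position 6: Zosolen has i, Ulsol has e. Taking the neighbouring segments as reconstructed: Zosolen i can only go back to *i; Ulsol e could go back to *e or *i — the one source consistent with every daughter is *i.
Continuing position by position gives *geweti; check it forward:
Zosolen: *geweti > geveti > keveti > seveti  (by unconditioned shift, unconditioned shift, palatalisation)
Ulsol: *geweti > gewete > gewese  (by vowel merger, palatalisation)
*geweti is the unique common source.

*geweti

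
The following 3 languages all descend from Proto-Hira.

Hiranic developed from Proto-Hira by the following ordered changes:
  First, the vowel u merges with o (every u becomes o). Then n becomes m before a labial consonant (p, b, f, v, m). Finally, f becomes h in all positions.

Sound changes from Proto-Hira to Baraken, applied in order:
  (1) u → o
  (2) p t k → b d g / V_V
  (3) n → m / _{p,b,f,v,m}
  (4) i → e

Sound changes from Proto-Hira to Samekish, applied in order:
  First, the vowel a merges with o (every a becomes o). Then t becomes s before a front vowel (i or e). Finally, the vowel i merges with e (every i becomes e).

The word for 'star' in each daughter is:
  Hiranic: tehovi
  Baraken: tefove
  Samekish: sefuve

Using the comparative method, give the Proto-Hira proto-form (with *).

Position 1: Hiranic has t, Baraken has t, Samekish has s. Hiranic preserves t here (none of its changes turn any other segment into t), so the proto-segment is *t.
Position 6: Hiranic has i, Baraken has e, Samekish has e. Hiranic preserves i here (none of its changes turn any other segment into i), so the proto-segment is *i.
Continuing position by position gives *tefuvi; check it forward:
Hiranic: *tefuvi
  tefuvi → tefovi   [vowel merger]
  tefovi (rule 2 does not apply)
  tefovi → tehovi   [unconditioned shift]
  giving Hiranic tehovi.
Baraken: *tefuvi
  tefuvi → tefovi   [vowel merger]
  tefovi (rule 2 does not apply)
  tefovi (rule 3 does not apply)
  tefovi → tefove   [vowel merger]
  giving Baraken tefove.
Samekish: *tefuvi > sefuvi > sefuve  (by palatalisation, vowel merger)
Only *tefuvi yields all of Hiranic tehovi, Baraken tefove, Samekish sefuve.

*tefuvi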